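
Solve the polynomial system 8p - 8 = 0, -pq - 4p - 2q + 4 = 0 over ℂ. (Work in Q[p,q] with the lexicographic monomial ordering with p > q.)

Compute a lex Gröbner basis by Buchberger's algorithm.
f_1 = 8p - 8, LT = p.
f_2 = -pq - 4p - 2q + 4, LT = pq.

S(f_1,f_2): lcm = pq. S = -4p - 3q + 4.
  leading term p: subtract (-1/2)·f_1 from -4p - 3q + 4 → -3q
  leading term q: no divisor's leading term divides it; move -3q to the remainder.
  remainder -3q ≠ 0; add h_3 = -3q to the basis.

The other S-polynomials (S(f_1,h_3), S(f_2,h_3)) all reduce to 0 modulo the current basis, so we have a Gröbner basis.
Inter-reduce: drop elements whose leading term is divisible by another's, tail-reduce, and make monic.
Reduced Gröbner basis: {p - 1, q}.

Elimination: the polynomial q lies in the elimination ideal for q, so q ∈ {0}. For each such q, the remaining basis elements (now univariate) give the rest of the solution.
  q = 0: the earlier basis element becomes p - 1 = 0, giving p = 1 — point (1, 0).
Substituting each solution back into the original system confirms all equations vanish.

{(1, 0)}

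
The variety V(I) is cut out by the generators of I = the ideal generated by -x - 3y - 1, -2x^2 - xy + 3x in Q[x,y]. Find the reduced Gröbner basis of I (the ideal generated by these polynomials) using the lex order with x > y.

G = {x + 3y + 1, y^2 + 4/3y + 1/3}

f_1 = -x - 3y - 1, LT = x.
f_2 = -2x^2 - xy + 3x, LT = x^2.

S(f_1,f_2): lcm = x^2. S = 5/2xy + 5/2x.
  reduce S modulo (f_1, f_2):
  remainder -15/2y^2 - 10y - 5/2 ≠ 0; add g_3 = -15/2y^2 - 10y - 5/2 to the basis.

The other S-polynomials (S(f_1,g_3), S(f_2,g_3)) all reduce to 0 modulo the current basis, so we have a Gröbner basis.
Inter-reduce: drop elements whose leading term is divisible by another's, tail-reduce, and make monic.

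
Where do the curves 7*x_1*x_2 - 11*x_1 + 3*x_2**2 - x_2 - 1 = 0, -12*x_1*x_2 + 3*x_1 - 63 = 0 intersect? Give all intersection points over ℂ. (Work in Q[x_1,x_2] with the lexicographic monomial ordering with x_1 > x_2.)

{(-3, 2), (-7*sqrt(5857)/296 - 161/296, -17/24 + sqrt(5857)/24), (-161/296 + 7*sqrt(5857)/296, -sqrt(5857)/24 - 17/24)}

Compute a lex Gröbner basis by Buchberger's algorithm.
f_1 = 7*x_1*x_2 - 11*x_1 + 3*x_2**2 - x_2 - 1, LT = x_1*x_2.
f_2 = -12*x_1*x_2 + 3*x_1 - 63, LT = x_1*x_2.

S(f_1,f_2): lcm = x_1*x_2. S = -37/28*x_1 + 3/7*x_2**2 - 1/7*x_2 - 151/28.
  leading term x_1: no divisor's leading term divides it; move -37/28*x_1 to the remainder.
  leading term x_2**2: no divisor's leading term divides it; move 3/7*x_2**2 to the remainder.
  leading term x_2: no divisor's leading term divides it; move -1/7*x_2 to the remainder.
  leading term 1: no divisor's leading term divides it; move -151/28 to the remainder.
  remainder -37/28*x_1 + 3/7*x_2**2 - 1/7*x_2 - 151/28 ≠ 0; add h_3 = -37/28*x_1 + 3/7*x_2**2 - 1/7*x_2 - 151/28 to the basis.

S(f_1,h_3): lcm = x_1*x_2. S = -11/7*x_1 + 12/37*x_2**3 + 83/259*x_2**2 - 1094/259*x_2 - 1/7.
  leading term x_1: subtract (44/37)·h_3 from -11/7*x_1 + 12/37*x_2**3 + 83/259*x_2**2 - 1094/259*x_2 - 1/7 → 12/37*x_2**3 - 7/37*x_2**2 - 150/37*x_2 + 232/37
  leading term x_2**3: no divisor's leading term divides it; move 12/37*x_2**3 to the remainder.
  leading term x_2**2: no divisor's leading term divides it; move -7/37*x_2**2 to the remainder.
  leading term x_2: no divisor's leading term divides it; move -150/37*x_2 to the remainder.
  leading term 1: no divisor's leading term divides it; move 232/37 to the remainder.
  remainder 12/37*x_2**3 - 7/37*x_2**2 - 150/37*x_2 + 232/37 ≠ 0; add h_4 = 12/37*x_2**3 - 7/37*x_2**2 - 150/37*x_2 + 232/37 to the basis.

The other S-polynomials (S(f_2,h_3), S(f_1,h_4), S(f_2,h_4), S(h_3,h_4)) all reduce to 0 modulo the current basis, so we have a Gröbner basis.
Inter-reduce: drop elements whose leading term is divisible by another's, tail-reduce, and make monic.
Reduced Gröbner basis: {x_1 - 12/37*x_2**2 + 4/37*x_2 + 151/37, x_2**3 - 7/12*x_2**2 - 25/2*x_2 + 58/3}.

From the last basis element, x_2**3 - 7/12*x_2**2 - 25/2*x_2 + 58/3 = 0, so x_2 takes values in {2, -17/24 + sqrt(5857)/24, -sqrt(5857)/24 - 17/24}. Each choice, substituted upward through the basis, yields the corresponding point(s) of the solution set.
  x_2 = 2: the earlier basis element becomes x_1 + 3 = 0, giving x_1 = -3 — point (-3, 2).
  x_2 = -17/24 + sqrt(5857)/24: the earlier basis element becomes x_1 + 161/296 + 7*sqrt(5857)/296 = 0, giving x_1 = -7*sqrt(5857)/296 - 161/296 — point (-7*sqrt(5857)/296 - 161/296, -17/24 + sqrt(5857)/24).
  x_2 = -sqrt(5857)/24 - 17/24: the earlier basis element becomes x_1 - 7*sqrt(5857)/296 + 161/296 = 0, giving x_1 = -161/296 + 7*sqrt(5857)/296 — point (-161/296 + 7*sqrt(5857)/296, -sqrt(5857)/24 - 17/24).
Substituting each solution back into the original system confirms all equations vanish.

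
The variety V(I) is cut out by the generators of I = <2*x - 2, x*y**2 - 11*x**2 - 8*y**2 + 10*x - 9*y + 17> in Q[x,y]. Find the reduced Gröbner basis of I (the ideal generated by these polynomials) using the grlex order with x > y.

G = {y**2 + 9/7*y - 16/7, x - 1}

This is the nonlinear analogue of row-reducing a linear system.

f_1 = 2*x - 2, LT = x.
f_2 = x*y**2 - 11*x**2 - 8*y**2 + 10*x - 9*y + 17, LT = x*y**2.

S(f_1,f_2): lcm = x*y**2. S = 11*x**2 + 7*y**2 - 10*x + 9*y - 17.
  leading term x**2: subtract (11/2*x)·f_1 from 11*x**2 + 7*y**2 - 10*x + 9*y - 17 → 7*y**2 + x + 9*y - 17
  leading term y**2: no divisor's leading term divides it; move 7*y**2 to the remainder.
  leading term x: subtract (1/2)·f_1 from x + 9*y - 17 → 9*y - 16
  leading term y: no divisor's leading term divides it; move 9*y to the remainder.
  leading term 1: no divisor's leading term divides it; move -16 to the remainder.
  remainder 7*y**2 + 9*y - 16 ≠ 0; add g_3 = 7*y**2 + 9*y - 16 to the basis.

The other S-polynomials (S(f_1,g_3), S(f_2,g_3)) all reduce to 0 modulo the current basis, so we have a Gröbner basis.
Inter-reduce: drop elements whose leading term is divisible by another's, tail-reduce, and make monic.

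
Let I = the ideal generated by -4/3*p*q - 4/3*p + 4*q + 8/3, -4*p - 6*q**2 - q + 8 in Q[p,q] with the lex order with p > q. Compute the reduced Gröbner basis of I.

Buchberger's algorithm terminates because the ascending chain of leading-term ideals stabilizes.

f_1 = -4/3*p*q - 4/3*p + 4*q + 8/3, LT = p*q.
f_2 = -4*p - 6*q**2 - q + 8, LT = p.

S(f_1,f_2): lcm = p*q. S = p - 3/2*q**3 - 1/4*q**2 - q - 2.
  leading term p: subtract (-1/4)·f_2 from p - 3/2*q**3 - 1/4*q**2 - q - 2 → -3/2*q**3 - 7/4*q**2 - 5/4*q
  leading term q**3: no divisor's leading term divides it; move -3/2*q**3 to the remainder.
  leading term q**2: no divisor's leading term divides it; move -7/4*q**2 to the remainder.
  leading term q: no divisor's leading term divides it; move -5/4*q to the remainder.
  remainder -3/2*q**3 - 7/4*q**2 - 5/4*q ≠ 0; add g_3 = -3/2*q**3 - 7/4*q**2 - 5/4*q to the basis.

S(f_1,g_3): lcm = p*q**3. S = -1/6*p*q**2 - 5/6*p*q - 3*q**3 - 2*q**2.
  leading term p*q**2: subtract (1/8*q)·f_1 from -1/6*p*q**2 - 5/6*p*q - 3*q**3 - 2*q**2 → -2/3*p*q - 3*q**3 - 5/2*q**2 - 1/3*q
  leading term p*q: subtract (1/2)·f_1 from -2/3*p*q - 3*q**3 - 5/2*q**2 - 1/3*q → 2/3*p - 3*q**3 - 5/2*q**2 - 7/3*q - 4/3
  leading term p: subtract (-1/6)·f_2 from 2/3*p - 3*q**3 - 5/2*q**2 - 7/3*q - 4/3 → -3*q**3 - 7/2*q**2 - 5/2*q
  leading term q**3: subtract (2)·g_3 from -3*q**3 - 7/2*q**2 - 5/2*q → 0
  remainder 0.

S(f_2,g_3): leading monomials are coprime, so the S-polynomial reduces to 0 (Buchberger's first criterion).
Every S-polynomial of the final basis reduces to 0, so we have a Gröbner basis.
Inter-reduce: drop elements whose leading term is divisible by another's, tail-reduce, and make monic.

G = {p + 3/2*q**2 + 1/4*q - 2, q**3 + 7/6*q**2 + 5/6*q}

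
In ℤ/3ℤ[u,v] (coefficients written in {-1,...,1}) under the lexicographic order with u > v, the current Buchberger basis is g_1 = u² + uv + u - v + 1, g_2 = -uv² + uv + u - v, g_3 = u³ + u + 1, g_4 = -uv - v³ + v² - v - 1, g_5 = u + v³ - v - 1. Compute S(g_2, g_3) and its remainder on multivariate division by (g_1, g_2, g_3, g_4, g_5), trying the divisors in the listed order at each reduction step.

lcm(LM(g_2), LM(g_3)) = u³v².
S = (lcm/LT(g_2))·g_2 − (lcm/LT(g_3))·g_3 = -u³v - u³ + u²v - uv² - v².
Reduce S modulo (g_1, g_2, g_3, g_4, g_5) in that order:
  leading term u³v: subtract (-uv)·g_1 from -u³v - u³ + u²v - uv² - v² → -u³ + u²v² - u²v + uv² + uv - v²
  leading term u³: subtract (-u)·g_1 from -u³ + u²v² - u²v + uv² + uv - v² → u²v² + u² + uv² + u - v²
  leading term u²v²: subtract (v²)·g_1 from u²v² + u² + uv² + u - v² → u² - uv³ + u + v³ + v²
  leading term u²: subtract (1)·g_1 from u² - uv³ + u + v³ + v² → -uv³ - uv + v³ + v² + v - 1
  leading term uv³: subtract (v)·g_2 from -uv³ - uv + v³ + v² + v - 1 → -uv² + uv + v³ - v² + v - 1
  leading term uv²: subtract (1)·g_2 from -uv² + uv + v³ - v² + v - 1 → -u + v³ - v² - v - 1
  leading term u: subtract (-1)·g_5 from -u + v³ - v² - v - 1 → -v³ - v² + v + 1
  leading term v³: no divisor's leading term divides it; move -v³ to the remainder.
  leading term v²: no divisor's leading term divides it; move -v² to the remainder.
  leading term v: no divisor's leading term divides it; move v to the remainder.
  leading term 1: no divisor's leading term divides it; move 1 to the remainder.
The remainder -v³ - v² + v + 1 is nonzero, so it would be added as the next basis element.
This is the inner loop of Buchberger's algorithm — each nonzero remainder becomes a new basis element.

S(g_2, g_3) = -u³v - u³ + u²v - uv² - v²; remainder on division = -v³ - v² + v + 1.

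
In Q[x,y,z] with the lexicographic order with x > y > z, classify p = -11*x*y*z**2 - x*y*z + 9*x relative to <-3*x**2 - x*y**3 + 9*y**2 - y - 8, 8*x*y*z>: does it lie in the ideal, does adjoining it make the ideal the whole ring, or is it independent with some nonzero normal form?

First compute the reduced Gröbner basis of I by Buchberger's algorithm.
f_1 = -3*x**2 - x*y**3 + 9*y**2 - y - 8, LT = x**2.
f_2 = 8*x*y*z, LT = x*y*z.

S(f_1,f_2): lcm = x**2*y*z. S = 1/3*x*y**4*z - 3*y**3*z + 1/3*y**2*z + 8/3*y*z.
  leading term x*y**4*z: subtract (1/24*y**3)·f_2 from 1/3*x*y**4*z - 3*y**3*z + 1/3*y**2*z + 8/3*y*z → -3*y**3*z + 1/3*y**2*z + 8/3*y*z
  leading term y**3*z: no divisor's leading term divides it; move -3*y**3*z to the remainder.
  leading term y**2*z: no divisor's leading term divides it; move 1/3*y**2*z to the remainder.
  leading term y*z: no divisor's leading term divides it; move 8/3*y*z to the remainder.
  remainder -3*y**3*z + 1/3*y**2*z + 8/3*y*z ≠ 0; add h_3 = -3*y**3*z + 1/3*y**2*z + 8/3*y*z to the basis.

The other S-polynomials (S(f_1,h_3), S(f_2,h_3)) all reduce to 0 modulo the current basis, so we have a Gröbner basis.
Inter-reduce: drop elements whose leading term is divisible by another's, tail-reduce, and make monic.
Reduced Gröbner basis: {x**2 + 1/3*x*y**3 - 3*y**2 + 1/3*y + 8/3, x*y*z, y**3*z - 1/9*y**2*z - 8/9*y*z}.
Label its elements g_1 = x**2 + 1/3*x*y**3 - 3*y**2 + 1/3*y + 8/3, g_2 = x*y*z, g_3 = y**3*z - 1/9*y**2*z - 8/9*y*z.

Reduce p = -11*x*y*z**2 - x*y*z + 9*x modulo G:
  leading term x*y*z**2: subtract (-11*z)·g_2 from -11*x*y*z**2 - x*y*z + 9*x → -x*y*z + 9*x
  leading term x*y*z: subtract (-1)·g_2 from -x*y*z + 9*x → 9*x
  leading term x: no divisor's leading term divides it; move 9*x to the remainder.
  normal form = 9*x.
The normal form is nonzero, so p ∉ I. Since p minus its normal form lies in I, I + (p) = I + (r) where r = 9*x; decide whether this ideal is the whole ring.
Run Buchberger on G together with r (pairs among the g_i already reduce to 0 since G is a Gröbner basis):
g_1 = x**2 + 1/3*x*y**3 - 3*y**2 + 1/3*y + 8/3, LT = x**2.
g_2 = x*y*z, LT = x*y*z.
g_3 = y**3*z - 1/9*y**2*z - 8/9*y*z, LT = y**3*z.
r = 9*x, LT = x.

S(g_1,r): lcm = x**2. S = 1/3*x*y**3 - 3*y**2 + 1/3*y + 8/3.
  leading term x*y**3: subtract (1/27*y**3)·r from 1/3*x*y**3 - 3*y**2 + 1/3*y + 8/3 → -3*y**2 + 1/3*y + 8/3
  leading term y**2: no divisor's leading term divides it; move -3*y**2 to the remainder.
  leading term y: no divisor's leading term divides it; move 1/3*y to the remainder.
  leading term 1: no divisor's leading term divides it; move 8/3 to the remainder.
  remainder -3*y**2 + 1/3*y + 8/3 ≠ 0; add m_5 = -3*y**2 + 1/3*y + 8/3 to the basis.

The other S-polynomials (S(g_1,g_2), S(g_1,g_3), S(g_2,g_3), S(g_2,r), S(g_3,r), S(g_1,m_5), S(g_2,m_5), S(g_3,m_5), S(r,m_5)) all reduce to 0 modulo the current basis, so we have a Gröbner basis.
Inter-reduce: drop elements whose leading term is divisible by another's, tail-reduce, and make monic.
Reduced Gröbner basis: {x, y**2 - 1/9*y - 8/9}.
The reduced Gröbner basis of I + (p) is {x, y**2 - 1/9*y - 8/9} ≠ {1}, a proper ideal, so the enlarged system stays consistent: p is independent of I, with normal form 9*x.

The remainder on division by a Gröbner basis is unique — it is the normal form.

-11*x*y*z**2 - x*y*z + 9*x is independent of I; its normal form modulo I is 9*x.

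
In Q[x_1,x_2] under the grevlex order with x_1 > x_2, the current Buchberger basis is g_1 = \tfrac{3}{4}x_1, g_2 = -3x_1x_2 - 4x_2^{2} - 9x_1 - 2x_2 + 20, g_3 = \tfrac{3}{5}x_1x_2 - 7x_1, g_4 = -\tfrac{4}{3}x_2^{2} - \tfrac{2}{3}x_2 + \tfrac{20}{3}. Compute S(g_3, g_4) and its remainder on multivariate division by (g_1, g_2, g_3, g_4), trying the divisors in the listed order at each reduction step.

S(g_3, g_4) = -\tfrac{73}{6}x_1x_2 + 5x_1; remainder on division = 0.

lcm(LM(g_3), LM(g_4)) = x_1x_2^{2}.
S = (lcm/LT(g_3))·g_3 − (lcm/LT(g_4))·g_4 = -\tfrac{73}{6}x_1x_2 + 5x_1.
Reduce S modulo (g_1, g_2, g_3, g_4) in that order:
  leading term x_1x_2: subtract (-\tfrac{146}{9}x_2)·g_1 from -\tfrac{73}{6}x_1x_2 + 5x_1 → 5x_1
  leading term x_1: subtract (\tfrac{20}{3})·g_1 from 5x_1 → 0
The remainder is 0, so this S-polynomial contributes no new basis element.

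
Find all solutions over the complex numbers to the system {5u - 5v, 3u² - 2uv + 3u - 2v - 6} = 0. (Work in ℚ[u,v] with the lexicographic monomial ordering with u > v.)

{(-3, -3), (2, 2)}

Compute a lex Gröbner basis by Buchberger's algorithm.
f_1 = 5u - 5v, LT = u.
f_2 = 3u² - 2uv + 3u - 2v - 6, LT = u².

S(f_1,f_2): lcm = u². S = -⅓uv - u + ⅔v + 2.
  reduce S modulo (f_1, f_2):
  remainder -⅓v² - ⅓v + 2 ≠ 0; add h_3 = -⅓v² - ⅓v + 2 to the basis.

The other S-polynomials (S(f_1,h_3), S(f_2,h_3)) all reduce to 0 modulo the current basis, so we have a Gröbner basis.
Inter-reduce: drop elements whose leading term is divisible by another's, tail-reduce, and make monic.
Reduced Gröbner basis: {u - v, v² + v - 6}.

A lex Gröbner basis eliminates variables successively. Here v² + v - 6 depends only on v, with roots {-3, 2}; lifting each root through the earlier basis elements recovers the full solutions.
  v = -3: the earlier basis element becomes u + 3 = 0, giving u = -3 — point (-3, -3).
  v = 2: the earlier basis element becomes u - 2 = 0, giving u = 2 — point (2, 2).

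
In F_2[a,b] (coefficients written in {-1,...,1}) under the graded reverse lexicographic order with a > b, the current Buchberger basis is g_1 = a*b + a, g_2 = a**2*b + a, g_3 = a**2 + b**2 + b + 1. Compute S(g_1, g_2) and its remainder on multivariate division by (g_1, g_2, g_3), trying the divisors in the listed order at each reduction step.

S(g_1, g_2) = a**2 + a; remainder on division = b**2 + a + b + 1.

lcm(LM(g_1), LM(g_2)) = a**2*b.
S = (lcm/LT(g_1))·g_1 − (lcm/LT(g_2))·g_2 = a**2 + a.
Reduce S modulo (g_1, g_2, g_3) in that order:
  leading term a**2: subtract (1)·g_3 from a**2 + a → b**2 + a + b + 1
  leading term b**2: no divisor's leading term divides it; move b**2 to the remainder.
  leading term a: no divisor's leading term divides it; move a to the remainder.
  leading term b: no divisor's leading term divides it; move b to the remainder.
  leading term 1: no divisor's leading term divides it; move 1 to the remainder.
The remainder b**2 + a + b + 1 is nonzero, so it would be added as the next basis element.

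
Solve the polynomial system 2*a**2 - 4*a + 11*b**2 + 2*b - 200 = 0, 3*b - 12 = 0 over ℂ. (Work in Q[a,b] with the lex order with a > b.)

Compute a lex Gröbner basis by Buchberger's algorithm.
f_1 = 2*a**2 - 4*a + 11*b**2 + 2*b - 200, LT = a**2.
f_2 = 3*b - 12, LT = b.

S(f_1,f_2): leading monomials are coprime, so the S-polynomial reduces to 0 (Buchberger's first criterion).
Every S-polynomial of the final basis reduces to 0, so we have a Gröbner basis.
Inter-reduce: drop elements whose leading term is divisible by another's, tail-reduce, and make monic.
Reduced Gröbner basis: {a**2 - 2*a - 8, b - 4}.

The lex basis is triangular: the last element involves only b. Solving b - 4 = 0 gives b ∈ {4}; substituting each value into the earlier elements determines the remaining variables.
  b = 4: the earlier basis element becomes a**2 - 2*a - 8 = 0, giving a = -2, 4 — points (-2, 4), (4, 4).
Check: every point annihilates each of the original generators.

{(-2, 4), (4, 4)}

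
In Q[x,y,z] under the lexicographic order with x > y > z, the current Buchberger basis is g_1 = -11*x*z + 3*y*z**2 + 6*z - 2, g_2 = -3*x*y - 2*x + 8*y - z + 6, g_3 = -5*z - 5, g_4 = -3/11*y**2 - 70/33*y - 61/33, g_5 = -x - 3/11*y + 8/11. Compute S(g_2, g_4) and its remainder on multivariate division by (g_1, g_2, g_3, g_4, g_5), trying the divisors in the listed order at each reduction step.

S(g_2, g_4) = -64/9*x*y - 61/9*x - 8/3*y**2 + 1/3*y*z - 2*y; remainder on division = 0.

lcm(LM(g_2), LM(g_4)) = x*y**2.
S = (lcm/LT(g_2))·g_2 − (lcm/LT(g_4))·g_4 = -64/9*x*y - 61/9*x - 8/3*y**2 + 1/3*y*z - 2*y.
Reduce S modulo (g_1, g_2, g_3, g_4, g_5) in that order:
  leading term x*y: subtract (64/27)·g_2 from -64/9*x*y - 61/9*x - 8/3*y**2 + 1/3*y*z - 2*y → -55/27*x - 8/3*y**2 + 1/3*y*z - 566/27*y + 64/27*z - 128/9
  leading term x: subtract (55/27)·g_5 from -55/27*x - 8/3*y**2 + 1/3*y*z - 566/27*y + 64/27*z - 128/9 → -8/3*y**2 + 1/3*y*z - 551/27*y + 64/27*z - 424/27
  leading term y**2: subtract (88/9)·g_4 from -8/3*y**2 + 1/3*y*z - 551/27*y + 64/27*z - 424/27 → 1/3*y*z + 1/3*y + 64/27*z + 64/27
  leading term y*z: subtract (-1/15*y)·g_3 from 1/3*y*z + 1/3*y + 64/27*z + 64/27 → 64/27*z + 64/27
  leading term z: subtract (-64/135)·g_3 from 64/27*z + 64/27 → 0
The remainder is 0, so this S-polynomial contributes no new basis element.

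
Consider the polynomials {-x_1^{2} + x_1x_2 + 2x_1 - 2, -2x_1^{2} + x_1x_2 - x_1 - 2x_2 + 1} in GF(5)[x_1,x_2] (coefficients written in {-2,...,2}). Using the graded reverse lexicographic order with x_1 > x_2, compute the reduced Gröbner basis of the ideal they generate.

G = {x_1^{2} - 2x_1 + 2x_2 + 2, x_1x_2 + 2x_2, x_2^{2}}

f_1 = -x_1^{2} + x_1x_2 + 2x_1 - 2, LT = x_1^{2}.
f_2 = -2x_1^{2} + x_1x_2 - x_1 - 2x_2 + 1, LT = x_1^{2}.

S(f_1,f_2): lcm = x_1^{2}. S = 2x_1x_2 - x_2.
  leading term x_1x_2: no divisor's leading term divides it; move 2x_1x_2 to the remainder.
  leading term x_2: no divisor's leading term divides it; move -x_2 to the remainder.
  remainder 2x_1x_2 - x_2 ≠ 0; add g_3 = 2x_1x_2 - x_2 to the basis.

S(f_1,g_3): lcm = x_1^{2}x_2. S = -x_1x_2^{2} + x_1x_2 + 2x_2.
  leading term x_1x_2^{2}: subtract (2x_2)·g_3 from -x_1x_2^{2} + x_1x_2 + 2x_2 → x_1x_2 + 2x_2^{2} + 2x_2
  leading term x_1x_2: subtract (-2)·g_3 from x_1x_2 + 2x_2^{2} + 2x_2 → 2x_2^{2}
  leading term x_2^{2}: no divisor's leading term divides it; move 2x_2^{2} to the remainder.
  remainder 2x_2^{2} ≠ 0; add g_4 = 2x_2^{2} to the basis.

S(f_2,g_3): lcm = x_1^{2}x_2. S = 2x_1x_2^{2} + x_1x_2 + x_2^{2} + 2x_2.
  leading term x_1x_2^{2}: subtract (x_2)·g_3 from 2x_1x_2^{2} + x_1x_2 + x_2^{2} + 2x_2 → x_1x_2 + 2x_2^{2} + 2x_2
  leading term x_1x_2: subtract (-2)·g_3 from x_1x_2 + 2x_2^{2} + 2x_2 → 2x_2^{2}
  leading term x_2^{2}: subtract (1)·g_4 from 2x_2^{2} → 0
  remainder 0.

S(f_1,g_4): leading monomials are coprime, so the S-polynomial reduces to 0 (Buchberger's first criterion).
S(f_2,g_4): leading monomials are coprime, so the S-polynomial reduces to 0 (Buchberger's first criterion).
S(g_3,g_4): lcm = x_1x_2^{2}. S = 2x_2^{2}.
  leading term x_2^{2}: subtract (1)·g_4 from 2x_2^{2} → 0
  remainder 0.

Every S-polynomial of the final basis reduces to 0, so we have a Gröbner basis.
Inter-reduce: drop elements whose leading term is divisible by another's, tail-reduce, and make monic.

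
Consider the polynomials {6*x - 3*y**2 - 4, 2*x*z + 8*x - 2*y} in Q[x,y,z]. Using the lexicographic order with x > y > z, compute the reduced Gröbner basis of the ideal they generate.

G = {x - 1/2*y**2 - 2/3, y**2*z + 4*y**2 - 2*y + 4/3*z + 16/3}

f_1 = 6*x - 3*y**2 - 4, LT = x.
f_2 = 2*x*z + 8*x - 2*y, LT = x*z.

S(f_1,f_2): lcm = x*z. S = -4*x - 1/2*y**2*z + y - 2/3*z.
  leading term x: subtract (-2/3)·f_1 from -4*x - 1/2*y**2*z + y - 2/3*z → -1/2*y**2*z - 2*y**2 + y - 2/3*z - 8/3
  leading term y**2*z: no divisor's leading term divides it; move -1/2*y**2*z to the remainder.
  leading term y**2: no divisor's leading term divides it; move -2*y**2 to the remainder.
  leading term y: no divisor's leading term divides it; move y to the remainder.
  leading term z: no divisor's leading term divides it; move -2/3*z to the remainder.
  leading term 1: no divisor's leading term divides it; move -8/3 to the remainder.
  remainder -1/2*y**2*z - 2*y**2 + y - 2/3*z - 8/3 ≠ 0; add g_3 = -1/2*y**2*z - 2*y**2 + y - 2/3*z - 8/3 to the basis.

The other S-polynomials (S(f_1,g_3), S(f_2,g_3)) all reduce to 0 modulo the current basis, so we have a Gröbner basis.
Inter-reduce: drop elements whose leading term is divisible by another's, tail-reduce, and make monic.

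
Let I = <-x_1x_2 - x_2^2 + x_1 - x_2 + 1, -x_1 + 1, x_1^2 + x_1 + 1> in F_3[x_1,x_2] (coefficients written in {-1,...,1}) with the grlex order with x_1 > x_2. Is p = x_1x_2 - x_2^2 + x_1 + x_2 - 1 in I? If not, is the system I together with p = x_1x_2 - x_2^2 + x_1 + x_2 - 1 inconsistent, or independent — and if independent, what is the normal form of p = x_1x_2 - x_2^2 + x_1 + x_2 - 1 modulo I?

First compute the reduced Gröbner basis of I by Buchberger's algorithm.
f_1 = -x_1x_2 - x_2^2 + x_1 - x_2 + 1, LT = x_1x_2.
f_2 = -x_1 + 1, LT = x_1.
f_3 = x_1^2 + x_1 + 1, LT = x_1^2.

S(f_1,f_2): lcm = x_1x_2. S = x_2^2 - x_1 - x_2 - 1.
  leading term x_2^2: no divisor's leading term divides it; move x_2^2 to the remainder.
  leading term x_1: subtract (1)·f_2 from -x_1 - x_2 - 1 → -x_2 + 1
  leading term x_2: no divisor's leading term divides it; move -x_2 to the remainder.
  leading term 1: no divisor's leading term divides it; move 1 to the remainder.
  remainder x_2^2 - x_2 + 1 ≠ 0; add h_4 = x_2^2 - x_2 + 1 to the basis.

The other S-polynomials (S(f_1,f_3), S(f_2,f_3), S(f_1,h_4), S(f_2,h_4), S(f_3,h_4)) all reduce to 0 modulo the current basis, so we have a Gröbner basis.
Inter-reduce: drop elements whose leading term is divisible by another's, tail-reduce, and make monic.
Reduced Gröbner basis: {x_2^2 - x_2 + 1, x_1 - 1}.
Label its elements g_1 = x_2^2 - x_2 + 1, g_2 = x_1 - 1.

Reduce p = x_1x_2 - x_2^2 + x_1 + x_2 - 1 modulo G:
  leading term x_1x_2: subtract (x_2)·g_2 from x_1x_2 - x_2^2 + x_1 + x_2 - 1 → -x_2^2 + x_1 - x_2 - 1
  leading term x_2^2: subtract (-1)·g_1 from -x_2^2 + x_1 - x_2 - 1 → x_1 + x_2
  leading term x_1: subtract (1)·g_2 from x_1 + x_2 → x_2 + 1
  leading term x_2: no divisor's leading term divides it; move x_2 to the remainder.
  leading term 1: no divisor's leading term divides it; move 1 to the remainder.
  normal form = x_2 + 1.
The normal form is nonzero, so p ∉ I. Since p minus its normal form lies in I, I + (p) = I + (r) where r = x_2 + 1; decide whether this ideal is the whole ring.
Run Buchberger on G together with r (pairs among the g_i already reduce to 0 since G is a Gröbner basis):
g_1 = x_2^2 - x_2 + 1, LT = x_2^2.
g_2 = x_1 - 1, LT = x_1.
r = x_2 + 1, LT = x_2.

The S-polynomials (S(g_1,g_2), S(g_1,r), S(g_2,r)) all reduce to 0 modulo the current basis, so we have a Gröbner basis.
Inter-reduce: drop elements whose leading term is divisible by another's, tail-reduce, and make monic.
Reduced Gröbner basis: {x_1 - 1, x_2 + 1}.
The reduced Gröbner basis of I + (p) is {x_1 - 1, x_2 + 1} ≠ {1}, a proper ideal, so the enlarged system stays consistent: p is independent of I, with normal form x_2 + 1.

Ideal membership is decidable via reduction modulo a Gröbner basis.

x_1x_2 - x_2^2 + x_1 + x_2 - 1 is independent of I; its normal form modulo I is x_2 + 1.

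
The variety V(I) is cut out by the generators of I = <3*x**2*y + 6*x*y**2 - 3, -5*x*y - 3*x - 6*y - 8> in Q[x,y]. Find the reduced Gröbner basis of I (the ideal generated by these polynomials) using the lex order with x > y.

f_1 = 3*x**2*y + 6*x*y**2 - 3, LT = x**2*y.
f_2 = -5*x*y - 3*x - 6*y - 8, LT = x*y.

S(f_1,f_2): lcm = x**2*y. S = -3/5*x**2 + 2*x*y**2 - 6/5*x*y - 8/5*x - 1.
  leading term x**2: no divisor's leading term divides it; move -3/5*x**2 to the remainder.
  leading term x*y**2: subtract (-2/5*y)·f_2 from 2*x*y**2 - 6/5*x*y - 8/5*x - 1 → -12/5*x*y - 8/5*x - 12/5*y**2 - 16/5*y - 1
  leading term x*y: subtract (12/25)·f_2 from -12/5*x*y - 8/5*x - 12/5*y**2 - 16/5*y - 1 → -4/25*x - 12/5*y**2 - 8/25*y + 71/25
  leading term x: no divisor's leading term divides it; move -4/25*x to the remainder.
  leading term y**2: no divisor's leading term divides it; move -12/5*y**2 to the remainder.
  leading term y: no divisor's leading term divides it; move -8/25*y to the remainder.
  leading term 1: no divisor's leading term divides it; move 71/25 to the remainder.
  remainder -3/5*x**2 - 4/25*x - 12/5*y**2 - 8/25*y + 71/25 ≠ 0; add g_3 = -3/5*x**2 - 4/25*x - 12/5*y**2 - 8/25*y + 71/25 to the basis.

S(f_1,g_3): lcm = x**2*y. S = 2*x*y**2 - 4/15*x*y - 4*y**3 - 8/15*y**2 + 71/15*y - 1.
  leading term x*y**2: subtract (-2/5*y)·f_2 from 2*x*y**2 - 4/15*x*y - 4*y**3 - 8/15*y**2 + 71/15*y - 1 → -22/15*x*y - 4*y**3 - 44/15*y**2 + 23/15*y - 1
  leading term x*y: subtract (22/75)·f_2 from -22/15*x*y - 4*y**3 - 44/15*y**2 + 23/15*y - 1 → 22/25*x - 4*y**3 - 44/15*y**2 + 247/75*y + 101/75
  leading term x: no divisor's leading term divides it; move 22/25*x to the remainder.
  leading term y**3: no divisor's leading term divides it; move -4*y**3 to the remainder.
  leading term y**2: no divisor's leading term divides it; move -44/15*y**2 to the remainder.
  leading term y: no divisor's leading term divides it; move 247/75*y to the remainder.
  leading term 1: no divisor's leading term divides it; move 101/75 to the remainder.
  remainder 22/25*x - 4*y**3 - 44/15*y**2 + 247/75*y + 101/75 ≠ 0; add g_4 = 22/25*x - 4*y**3 - 44/15*y**2 + 247/75*y + 101/75 to the basis.

S(f_1,g_4): lcm = x**2*y. S = 50/11*x*y**4 + 10/3*x*y**3 - 115/66*x*y**2 - 101/66*x*y - 1.
  leading term x*y**4: subtract (-10/11*y**3)·f_2 from 50/11*x*y**4 + 10/3*x*y**3 - 115/66*x*y**2 - 101/66*x*y - 1 → 20/33*x*y**3 - 115/66*x*y**2 - 101/66*x*y - 60/11*y**4 - 80/11*y**3 - 1
  leading term x*y**3: subtract (-4/33*y**2)·f_2 from 20/33*x*y**3 - 115/66*x*y**2 - 101/66*x*y - 60/11*y**4 - 80/11*y**3 - 1 → -139/66*x*y**2 - 101/66*x*y - 60/11*y**4 - 8*y**3 - 32/33*y**2 - 1
  leading term x*y**2: subtract (139/330*y)·f_2 from -139/66*x*y**2 - 101/66*x*y - 60/11*y**4 - 8*y**3 - 32/33*y**2 - 1 → -4/15*x*y - 60/11*y**4 - 8*y**3 + 257/165*y**2 + 556/165*y - 1
  leading term x*y: subtract (4/75)·f_2 from -4/15*x*y - 60/11*y**4 - 8*y**3 + 257/165*y**2 + 556/165*y - 1 → 4/25*x - 60/11*y**4 - 8*y**3 + 257/165*y**2 + 3044/825*y - 43/75
  leading term x: subtract (2/11)·g_4 from 4/25*x - 60/11*y**4 - 8*y**3 + 257/165*y**2 + 3044/825*y - 43/75 → -60/11*y**4 - 80/11*y**3 + 23/11*y**2 + 34/11*y - 9/11
  leading term y**4: no divisor's leading term divides it; move -60/11*y**4 to the remainder.
  leading term y**3: no divisor's leading term divides it; move -80/11*y**3 to the remainder.
  leading term y**2: no divisor's leading term divides it; move 23/11*y**2 to the remainder.
  leading term y: no divisor's leading term divides it; move 34/11*y to the remainder.
  leading term 1: no divisor's leading term divides it; move -9/11 to the remainder.
  remainder -60/11*y**4 - 80/11*y**3 + 23/11*y**2 + 34/11*y - 9/11 ≠ 0; add g_5 = -60/11*y**4 - 80/11*y**3 + 23/11*y**2 + 34/11*y - 9/11 to the basis.

The other S-polynomials (S(f_2,g_3), S(f_2,g_4), S(g_3,g_4), S(f_1,g_5), S(f_2,g_5), S(g_3,g_5), S(g_4,g_5)) all reduce to 0 modulo the current basis, so we have a Gröbner basis.
Inter-reduce: drop elements whose leading term is divisible by another's, tail-reduce, and make monic.

G = {x - 50/11*y**3 - 10/3*y**2 + 247/66*y + 101/66, y**4 + 4/3*y**3 - 23/60*y**2 - 17/30*y + 3/20}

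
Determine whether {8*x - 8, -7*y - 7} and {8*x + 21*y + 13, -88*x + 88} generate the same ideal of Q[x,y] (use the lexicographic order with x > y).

Yes, the ideals are equal.

Since reduced Gröbner bases are canonical representatives of ideals under a given ordering, it suffices to compute and compare them.
Buchberger on the first generating set:
f_1 = 8*x - 8, LT = x.
f_2 = -7*y - 7, LT = y.

The S-polynomials (S(f_1,f_2)) all reduce to 0 modulo the current basis, so we have a Gröbner basis.
Inter-reduce: drop elements whose leading term is divisible by another's, tail-reduce, and make monic.
Reduced Gröbner basis: {x - 1, y + 1}.

Buchberger on the second generating set:
h_1 = 8*x + 21*y + 13, LT = x.
h_2 = -88*x + 88, LT = x.

S(h_1,h_2): lcm = x. S = 21/8*y + 21/8.
  reduce S modulo (h_1, h_2):
  remainder 21/8*y + 21/8 ≠ 0; add k_3 = 21/8*y + 21/8 to the basis.

The other S-polynomials (S(h_1,k_3), S(h_2,k_3)) all reduce to 0 modulo the current basis, so we have a Gröbner basis.
Inter-reduce: drop elements whose leading term is divisible by another's, tail-reduce, and make monic.
Reduced Gröbner basis: {x - 1, y + 1}.

Same reduced basis, so the two generating sets span the same ideal.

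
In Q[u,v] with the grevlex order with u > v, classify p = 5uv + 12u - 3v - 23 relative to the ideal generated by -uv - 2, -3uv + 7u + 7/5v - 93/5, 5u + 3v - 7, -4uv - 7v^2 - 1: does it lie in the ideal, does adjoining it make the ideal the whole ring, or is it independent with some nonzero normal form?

Adjoining 5uv + 12u - 3v - 23 makes the ideal the whole ring: the system is inconsistent.

First compute the reduced Gröbner basis of I by Buchberger's algorithm.
f_1 = -uv - 2, LT = uv.
f_2 = -3uv + 7u + 7/5v - 93/5, LT = uv.
f_3 = 5u + 3v - 7, LT = u.
f_4 = -4uv - 7v^2 - 1, LT = uv.

S(f_1,f_2): lcm = uv. S = 7/3u + 7/15v - 21/5.
  leading term u: subtract (7/15)·f_3 from 7/3u + 7/15v - 21/5 → -14/15v - 14/15
  leading term v: no divisor's leading term divides it; move -14/15v to the remainder.
  leading term 1: no divisor's leading term divides it; move -14/15 to the remainder.
  remainder -14/15v - 14/15 ≠ 0; add h_5 = -14/15v - 14/15 to the basis.

S(f_1,f_3): lcm = uv. S = -3/5v^2 + 7/5v + 2.
  leading term v^2: subtract (9/14v)·h_5 from -3/5v^2 + 7/5v + 2 → 2v + 2
  leading term v: subtract (-15/7)·h_5 from 2v + 2 → 0
  remainder 0.

S(f_1,f_4): lcm = uv. S = -7/4v^2 + 7/4.
  leading term v^2: subtract (15/8v)·h_5 from -7/4v^2 + 7/4 → 7/4v + 7/4
  leading term v: subtract (-15/8)·h_5 from 7/4v + 7/4 → 0
  remainder 0.

S(f_2,f_3): lcm = uv. S = -3/5v^2 - 7/3u + 14/15v + 31/5.
  leading term v^2: subtract (9/14v)·h_5 from -3/5v^2 - 7/3u + 14/15v + 31/5 → -7/3u + 23/15v + 31/5
  leading term u: subtract (-7/15)·f_3 from -7/3u + 23/15v + 31/5 → 44/15v + 44/15
  leading term v: subtract (-22/7)·h_5 from 44/15v + 44/15 → 0
  remainder 0.

S(f_2,f_4): lcm = uv. S = -7/4v^2 - 7/3u - 7/15v + 119/20.
  leading term v^2: subtract (15/8v)·h_5 from -7/4v^2 - 7/3u - 7/15v + 119/20 → -7/3u + 77/60v + 119/20
  leading term u: subtract (-7/15)·f_3 from -7/3u + 77/60v + 119/20 → 161/60v + 161/60
  leading term v: subtract (-23/8)·h_5 from 161/60v + 161/60 → 0
  remainder 0.

S(f_3,f_4): lcm = uv. S = -23/20v^2 - 7/5v - 1/4.
  leading term v^2: subtract (69/56v)·h_5 from -23/20v^2 - 7/5v - 1/4 → -1/4v - 1/4
  leading term v: subtract (15/56)·h_5 from -1/4v - 1/4 → 0
  remainder 0.

S(f_1,h_5): lcm = uv. S = -u + 2.
  leading term u: subtract (-1/5)·f_3 from -u + 2 → 3/5v + 3/5
  leading term v: subtract (-9/14)·h_5 from 3/5v + 3/5 → 0
  remainder 0.

S(f_2,h_5): lcm = uv. S = -10/3u - 7/15v + 31/5.
  leading term u: subtract (-2/3)·f_3 from -10/3u - 7/15v + 31/5 → 23/15v + 23/15
  leading term v: subtract (-23/14)·h_5 from 23/15v + 23/15 → 0
  remainder 0.

S(f_3,h_5): leading monomials are coprime, so the S-polynomial reduces to 0 (Buchberger's first criterion).
S(f_4,h_5): lcm = uv. S = 7/4v^2 - u + 1/4.
  leading term v^2: subtract (-15/8v)·h_5 from 7/4v^2 - u + 1/4 → -u - 7/4v + 1/4
  leading term u: subtract (-1/5)·f_3 from -u - 7/4v + 1/4 → -23/20v - 23/20
  leading term v: subtract (69/56)·h_5 from -23/20v - 23/20 → 0
  remainder 0.

Every S-polynomial of the final basis reduces to 0, so we have a Gröbner basis.
Inter-reduce: drop elements whose leading term is divisible by another's, tail-reduce, and make monic.
Reduced Gröbner basis: {u - 2, v + 1}.
Label its elements g_1 = u - 2, g_2 = v + 1.

Reduce p = 5uv + 12u - 3v - 23 modulo G:
  leading term uv: subtract (5v)·g_1 from 5uv + 12u - 3v - 23 → 12u + 7v - 23
  leading term u: subtract (12)·g_1 from 12u + 7v - 23 → 7v + 1
  leading term v: subtract (7)·g_2 from 7v + 1 → -6
  leading term 1: no divisor's leading term divides it; move -6 to the remainder.
  normal form = -6.
The normal form is nonzero, so p ∉ I. Since p minus its normal form lies in I, I + (p) = I + (r) where r = -6; decide whether this ideal is the whole ring.
Here r = -6 is a nonzero constant, hence a unit: 1 ∈ I + (p), the Gröbner basis of I + (p) is {1}, and the enlarged system has no common solution — adjoining p is inconsistent.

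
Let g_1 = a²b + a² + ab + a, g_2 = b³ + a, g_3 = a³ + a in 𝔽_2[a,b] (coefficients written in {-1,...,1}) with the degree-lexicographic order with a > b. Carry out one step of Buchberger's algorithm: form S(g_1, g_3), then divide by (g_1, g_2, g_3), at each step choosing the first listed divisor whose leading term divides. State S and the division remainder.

S(g_1, g_3) = a³ + a²b + a² + ab; remainder on division = 0.

lcm(LM(g_1), LM(g_3)) = a³b.
S = (lcm/LT(g_1))·g_1 − (lcm/LT(g_3))·g_3 = a³ + a²b + a² + ab.
Reduce S modulo (g_1, g_2, g_3) in that order:
  leading term a³: subtract (1)·g_3 from a³ + a²b + a² + ab → a²b + a² + ab + a
  leading term a²b: subtract (1)·g_1 from a²b + a² + ab + a → 0
The remainder is 0, so this S-polynomial contributes no new basis element.
An S-polynomial is built so that the two leading terms cancel; whether anything survives reduction is exactly the Gröbner-basis criterion.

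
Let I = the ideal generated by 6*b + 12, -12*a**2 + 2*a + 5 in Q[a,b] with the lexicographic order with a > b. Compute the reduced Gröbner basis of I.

f_1 = 6*b + 12, LT = b.
f_2 = -12*a**2 + 2*a + 5, LT = a**2.

S(f_1,f_2): leading monomials are coprime, so the S-polynomial reduces to 0 (Buchberger's first criterion).
Every S-polynomial of the final basis reduces to 0, so we have a Gröbner basis.

G = {a**2 - 1/6*a - 5/12, b + 2}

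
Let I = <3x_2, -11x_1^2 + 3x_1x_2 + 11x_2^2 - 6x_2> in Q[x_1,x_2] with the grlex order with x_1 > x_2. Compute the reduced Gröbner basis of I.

f_1 = 3x_2, LT = x_2.
f_2 = -11x_1^2 + 3x_1x_2 + 11x_2^2 - 6x_2, LT = x_1^2.

The S-polynomials (S(f_1,f_2)) all reduce to 0 modulo the current basis, so we have a Gröbner basis.

G = {x_1^2, x_2}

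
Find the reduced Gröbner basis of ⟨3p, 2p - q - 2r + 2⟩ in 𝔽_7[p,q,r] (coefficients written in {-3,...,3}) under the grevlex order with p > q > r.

f_1 = 3p, LT = p.
f_2 = 2p - q - 2r + 2, LT = p.

S(f_1,f_2): lcm = p. S = -3q + r - 1.
  leading term q: no divisor's leading term divides it; move -3q to the remainder.
  leading term r: no divisor's leading term divides it; move r to the remainder.
  leading term 1: no divisor's leading term divides it; move -1 to the remainder.
  remainder -3q + r - 1 ≠ 0; add g_3 = -3q + r - 1 to the basis.

The other S-polynomials (S(f_1,g_3), S(f_2,g_3)) all reduce to 0 modulo the current basis, so we have a Gröbner basis.
Inter-reduce: drop elements whose leading term is divisible by another's, tail-reduce, and make monic.

G = {p, q + 2r - 2}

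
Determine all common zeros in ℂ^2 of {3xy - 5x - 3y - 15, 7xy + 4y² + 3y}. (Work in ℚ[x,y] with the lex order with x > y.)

{(-3, 0), (-4/21 + sqrt(1055)*I/21, -5/12 - sqrt(1055)*I/12), (-4/21 - sqrt(1055)*I/21, -5/12 + sqrt(1055)*I/12)}

Compute a lex Gröbner basis by Buchberger's algorithm.
f_1 = 3xy - 5x - 3y - 15, LT = xy.
f_2 = 7xy + 4y² + 3y, LT = xy.

S(f_1,f_2): lcm = xy. S = -5/3x - 4/7y² - 10/7y - 5.
  reduce S modulo (f_1, f_2):
  remainder -5/3x - 4/7y² - 10/7y - 5 ≠ 0; add h_3 = -5/3x - 4/7y² - 10/7y - 5 to the basis.

S(f_1,h_3): lcm = xy. S = -5/3x - 12/35y³ - 6/7y² - 4y - 5.
  reduce S modulo (f_1, f_2, h_3):
  remainder -12/35y³ - 2/7y² - 18/7y ≠ 0; add h_4 = -12/35y³ - 2/7y² - 18/7y to the basis.

The other S-polynomials (S(f_2,h_3), S(f_1,h_4), S(f_2,h_4), S(h_3,h_4)) all reduce to 0 modulo the current basis, so we have a Gröbner basis.
Inter-reduce: drop elements whose leading term is divisible by another's, tail-reduce, and make monic.
Reduced Gröbner basis: {x + 12/35y² + 6/7y + 3, y³ + ⅚y² + 15/2y}.

Elimination: the polynomial y³ + ⅚y² + 15/2y lies in the elimination ideal for y, so y ∈ {0, -5/12 - sqrt(1055)*I/12, -5/12 + sqrt(1055)*I/12}. For each such y, the remaining basis elements (now univariate) give the rest of the solution.
  y = 0: the earlier basis element becomes x + 3 = 0, giving x = -3 — point (-3, 0).
  y = -5/12 - sqrt(1055)*I/12: the earlier basis element becomes x + 4/21 - sqrt(1055)*I/21 = 0, giving x = -4/21 + sqrt(1055)*I/21 — point (-4/21 + sqrt(1055)*I/21, -5/12 - sqrt(1055)*I/12).
  y = -5/12 + sqrt(1055)*I/12: the earlier basis element becomes x + 4/21 + sqrt(1055)*I/21 = 0, giving x = -4/21 - sqrt(1055)*I/21 — point (-4/21 - sqrt(1055)*I/21, -5/12 + sqrt(1055)*I/12).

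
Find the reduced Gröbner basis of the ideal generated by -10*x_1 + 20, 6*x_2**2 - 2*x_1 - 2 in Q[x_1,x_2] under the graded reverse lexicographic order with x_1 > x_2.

G = {x_2**2 - 1, x_1 - 2}

The reduced Gröbner basis is the canonical form of the ideal for this ordering.

f_1 = -10*x_1 + 20, LT = x_1.
f_2 = 6*x_2**2 - 2*x_1 - 2, LT = x_2**2.

The S-polynomials (S(f_1,f_2)) all reduce to 0 modulo the current basis, so we have a Gröbner basis.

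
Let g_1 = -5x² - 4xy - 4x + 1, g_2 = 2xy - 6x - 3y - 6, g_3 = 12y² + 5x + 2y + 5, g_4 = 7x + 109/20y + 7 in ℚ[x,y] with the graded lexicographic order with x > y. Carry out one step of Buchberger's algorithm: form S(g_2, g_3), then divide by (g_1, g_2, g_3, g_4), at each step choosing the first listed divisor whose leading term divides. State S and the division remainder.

lcm(LM(g_2), LM(g_3)) = xy².
S = (lcm/LT(g_2))·g_2 − (lcm/LT(g_3))·g_3 = -5/12x² - 19/6xy - 3/2y² - 5/12x - 3y.
Reduce S modulo (g_1, g_2, g_3, g_4) in that order:
  leading term x²: subtract (1/12)·g_1 from -5/12x² - 19/6xy - 3/2y² - 5/12x - 3y → -17/6xy - 3/2y² - 1/12x - 3y - 1/12
  leading term xy: subtract (-17/12)·g_2 from -17/6xy - 3/2y² - 1/12x - 3y - 1/12 → -3/2y² - 103/12x - 29/4y - 103/12
  leading term y²: subtract (-⅛)·g_3 from -3/2y² - 103/12x - 29/4y - 103/12 → -191/24x - 7y - 191/24
  leading term x: subtract (-191/168)·g_4 from -191/24x - 7y - 191/24 → -2701/3360y
  leading term y: no divisor's leading term divides it; move -2701/3360y to the remainder.
The remainder -2701/3360y is nonzero, so it would be added as the next basis element.

S(g_2, g_3) = -5/12x² - 19/6xy - 3/2y² - 5/12x - 3y; remainder on division = -2701/3360y.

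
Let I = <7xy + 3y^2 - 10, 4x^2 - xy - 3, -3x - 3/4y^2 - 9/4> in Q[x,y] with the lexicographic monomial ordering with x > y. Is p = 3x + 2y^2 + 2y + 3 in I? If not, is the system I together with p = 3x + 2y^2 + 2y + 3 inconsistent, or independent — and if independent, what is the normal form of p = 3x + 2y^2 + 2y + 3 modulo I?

First compute the reduced Gröbner basis of I by Buchberger's algorithm.
f_1 = 7xy + 3y^2 - 10, LT = xy.
f_2 = 4x^2 - xy - 3, LT = x^2.
f_3 = -3x - 3/4y^2 - 9/4, LT = x.

S(f_1,f_2): lcm = x^2y. S = 19/28xy^2 - 10/7x + 3/4y.
  leading term xy^2: subtract (19/196y)·f_1 from 19/28xy^2 - 10/7x + 3/4y → -10/7x - 57/196y^3 + 337/196y
  leading term x: subtract (10/21)·f_3 from -10/7x - 57/196y^3 + 337/196y → -57/196y^3 + 5/14y^2 + 337/196y + 15/14
  leading term y^3: no divisor's leading term divides it; move -57/196y^3 to the remainder.
  leading term y^2: no divisor's leading term divides it; move 5/14y^2 to the remainder.
  leading term y: no divisor's leading term divides it; move 337/196y to the remainder.
  leading term 1: no divisor's leading term divides it; move 15/14 to the remainder.
  remainder -57/196y^3 + 5/14y^2 + 337/196y + 15/14 ≠ 0; add h_4 = -57/196y^3 + 5/14y^2 + 337/196y + 15/14 to the basis.

S(f_1,f_3): lcm = xy. S = -1/4y^3 + 3/7y^2 - 3/4y - 10/7.
  leading term y^3: subtract (49/57)·h_4 from -1/4y^3 + 3/7y^2 - 3/4y - 10/7 → 97/798y^2 - 127/57y - 625/266
  leading term y^2: no divisor's leading term divides it; move 97/798y^2 to the remainder.
  leading term y: no divisor's leading term divides it; move -127/57y to the remainder.
  leading term 1: no divisor's leading term divides it; move -625/266 to the remainder.
  remainder 97/798y^2 - 127/57y - 625/266 ≠ 0; add h_5 = 97/798y^2 - 127/57y - 625/266 to the basis.

S(f_2,f_3): lcm = x^2. S = -1/4xy^2 - 1/4xy - 3/4x - 3/4.
  leading term xy^2: subtract (-1/28y)·f_1 from -1/4xy^2 - 1/4xy - 3/4x - 3/4 → -1/4xy - 3/4x + 3/28y^3 - 5/14y - 3/4
  leading term xy: subtract (-1/28)·f_1 from -1/4xy - 3/4x + 3/28y^3 - 5/14y - 3/4 → -3/4x + 3/28y^3 + 3/28y^2 - 5/14y - 31/28
  leading term x: subtract (1/4)·f_3 from -3/4x + 3/28y^3 + 3/28y^2 - 5/14y - 31/28 → 3/28y^3 + 33/112y^2 - 5/14y - 61/112
  leading term y^3: subtract (-7/19)·h_4 from 3/28y^3 + 33/112y^2 - 5/14y - 61/112 → 907/2128y^2 + 21/76y - 319/2128
  leading term y^2: subtract (2721/776)·h_5 from 907/2128y^2 + 21/76y - 319/2128 → 6277/776y + 6277/776
  leading term y: no divisor's leading term divides it; move 6277/776y to the remainder.
  leading term 1: no divisor's leading term divides it; move 6277/776 to the remainder.
  remainder 6277/776y + 6277/776 ≠ 0; add h_6 = 6277/776y + 6277/776 to the basis.

The other S-polynomials (S(f_1,h_4), S(f_2,h_4), S(f_3,h_4), S(f_1,h_5), S(f_2,h_5), S(f_3,h_5), S(h_4,h_5), S(f_1,h_6), S(f_2,h_6), S(f_3,h_6), S(h_4,h_6), S(h_5,h_6)) all reduce to 0 modulo the current basis, so we have a Gröbner basis.
Inter-reduce: drop elements whose leading term is divisible by another's, tail-reduce, and make monic.
Reduced Gröbner basis: {x + 1, y + 1}.
Label its elements g_1 = x + 1, g_2 = y + 1.

Reduce p = 3x + 2y^2 + 2y + 3 modulo G:
  leading term x: subtract (3)·g_1 from 3x + 2y^2 + 2y + 3 → 2y^2 + 2y
  leading term y^2: subtract (2y)·g_2 from 2y^2 + 2y → 0
  normal form = 0.
Since the normal form is 0, p ∈ I.

3x + 2y^2 + 2y + 3 lies in I (it reduces to 0).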